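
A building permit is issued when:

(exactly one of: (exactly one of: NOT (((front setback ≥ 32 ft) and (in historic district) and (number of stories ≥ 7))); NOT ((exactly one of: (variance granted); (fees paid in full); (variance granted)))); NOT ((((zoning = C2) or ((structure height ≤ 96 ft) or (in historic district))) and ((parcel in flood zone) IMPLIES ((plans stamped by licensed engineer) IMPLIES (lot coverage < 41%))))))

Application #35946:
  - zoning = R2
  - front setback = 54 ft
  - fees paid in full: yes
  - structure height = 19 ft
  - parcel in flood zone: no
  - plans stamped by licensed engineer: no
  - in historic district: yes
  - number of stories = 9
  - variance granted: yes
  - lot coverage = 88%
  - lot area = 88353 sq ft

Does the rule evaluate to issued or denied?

Atomic conditions:
  front setback ≥ 32 ft: 54 ≥ 32 is true
  in historic district: yes → true
  number of stories ≥ 7: 9 ≥ 7 is true
  variance granted: yes → true
  fees paid in full: yes → true
  zoning = C2: R2 == C2 is false
  structure height ≤ 96 ft: 19 ≤ 96 is true
  parcel in flood zone: no → false
  plans stamped by licensed engineer: no → false
  lot coverage < 41%: 88 < 41 is false
Combine:
[1.1.1] true AND true AND true = true
[1.1] NOT true = false
[1.2.1] exactly-one(true, true, true) = false
[1.2] NOT false = true
[1] exactly-one(false, true) = true
[2.1.1.2] true OR true = true
[2.1.1] false OR true = true
[2.1.2.2] false → false (antecedent false ⇒ implication holds) = true
[2.1.2] false → true (antecedent false ⇒ implication holds) = true
[2.1] true AND true = true
[2] NOT true = false
[root] exactly-one(true, false) = true
Overall: true → issued

Issued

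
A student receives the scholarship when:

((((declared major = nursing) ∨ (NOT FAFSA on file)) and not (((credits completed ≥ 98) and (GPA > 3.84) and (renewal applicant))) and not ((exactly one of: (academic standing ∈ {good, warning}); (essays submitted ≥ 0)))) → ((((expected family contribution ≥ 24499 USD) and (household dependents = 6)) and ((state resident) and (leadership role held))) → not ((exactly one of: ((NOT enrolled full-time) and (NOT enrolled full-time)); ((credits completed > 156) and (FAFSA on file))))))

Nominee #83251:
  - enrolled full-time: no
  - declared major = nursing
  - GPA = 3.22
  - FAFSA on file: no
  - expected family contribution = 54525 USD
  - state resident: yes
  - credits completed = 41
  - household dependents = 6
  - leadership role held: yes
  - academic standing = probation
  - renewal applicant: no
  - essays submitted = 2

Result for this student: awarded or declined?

Awarded

Atomic conditions:
  declared major = nursing: nursing == nursing is true
  NOT FAFSA on file: no → true
  credits completed ≥ 98: 41 ≥ 98 is false
  GPA > 3.84: 3.22 > 3.84 is false
  renewal applicant: no → false
  academic standing ∈ {good, warning}: probation is not in the set → false
  essays submitted ≥ 0: 2 ≥ 0 is true
  expected family contribution ≥ 24499 USD: 54525 ≥ 24499 is true
  household dependents = 6: 6 == 6 is true
  state resident: yes → true
  leadership role held: yes → true
  NOT enrolled full-time: no → true
  credits completed > 156: 41 > 156 is false
  FAFSA on file: no → false
Combine:
[1.1] true OR true = true
[1.2.1] false AND false AND false = false
[1.2] NOT false = true
[1.3.1] exactly-one(false, true) = true
[1.3] NOT true = false
[1] true AND true AND false = false
[2.1.1] true AND true = true
[2.1.2] true AND true = true
[2.1] true AND true = true
[2.2.1.1] true AND true = true
[2.2.1.2] false AND false = false
[2.2.1] exactly-one(true, false) = true
[2.2] NOT true = false
[2] true → false = false
[root] false → false (antecedent false ⇒ implication holds) = true
Overall: true → awarded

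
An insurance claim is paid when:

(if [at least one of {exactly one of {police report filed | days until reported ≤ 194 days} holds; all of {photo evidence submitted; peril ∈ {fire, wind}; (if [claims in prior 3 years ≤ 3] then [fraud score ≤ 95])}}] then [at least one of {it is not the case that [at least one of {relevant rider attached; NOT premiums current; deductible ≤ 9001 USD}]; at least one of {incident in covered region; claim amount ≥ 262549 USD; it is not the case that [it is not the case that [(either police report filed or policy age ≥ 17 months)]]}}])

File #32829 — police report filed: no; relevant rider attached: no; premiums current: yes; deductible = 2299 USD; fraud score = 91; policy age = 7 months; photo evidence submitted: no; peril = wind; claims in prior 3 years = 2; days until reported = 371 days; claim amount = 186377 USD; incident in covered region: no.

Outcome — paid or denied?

Paid

Atomic conditions:
  police report filed: no → false
  days until reported ≤ 194 days: 371 ≤ 194 is false
  photo evidence submitted: no → false
  peril ∈ {fire, wind}: wind is in the set → true
  claims in prior 3 years ≤ 3: 2 ≤ 3 is true
  fraud score ≤ 95: 91 ≤ 95 is true
  relevant rider attached: no → false
  NOT premiums current: yes → false
  deductible ≤ 9001 USD: 2299 ≤ 9001 is true
  incident in covered region: no → false
  claim amount ≥ 262549 USD: 186377 ≥ 262549 is false
  policy age ≥ 17 months: 7 ≥ 17 is false
Combine:
[1.1] exactly-one(false, false) = false
[1.2.3] true → true = true
[1.2] false AND true AND true = false
[1] false OR false = false
[2.1.1] false OR false OR true = true
[2.1] NOT true = false
[2.2.3.1.1] false OR false = false
[2.2.3.1] NOT false = true
[2.2.3] NOT true = false
[2.2] false OR false OR false = false
[2] false OR false = false
[root] false → false (antecedent false ⇒ implication holds) = true
Overall: true → paid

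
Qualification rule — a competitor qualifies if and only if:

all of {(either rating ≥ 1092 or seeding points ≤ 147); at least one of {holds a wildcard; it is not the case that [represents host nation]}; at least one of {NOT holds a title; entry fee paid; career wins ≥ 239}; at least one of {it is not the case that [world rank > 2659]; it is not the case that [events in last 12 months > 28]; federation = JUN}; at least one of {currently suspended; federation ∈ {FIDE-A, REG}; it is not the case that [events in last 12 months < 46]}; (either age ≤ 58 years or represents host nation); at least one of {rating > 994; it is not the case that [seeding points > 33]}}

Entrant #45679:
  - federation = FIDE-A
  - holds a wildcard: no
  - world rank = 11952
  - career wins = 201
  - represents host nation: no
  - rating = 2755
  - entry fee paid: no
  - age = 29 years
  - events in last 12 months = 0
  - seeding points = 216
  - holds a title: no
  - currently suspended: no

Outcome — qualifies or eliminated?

Qualifies

Atomic conditions:
  rating ≥ 1092: 2755 ≥ 1092 is true
  seeding points ≤ 147: 216 ≤ 147 is false
  holds a wildcard: no → false
  represents host nation: no → false
  NOT holds a title: no → true
  entry fee paid: no → false
  career wins ≥ 239: 201 ≥ 239 is false
  world rank > 2659: 11952 > 2659 is true
  events in last 12 months > 28: 0 > 28 is false
  federation = JUN: FIDE-A == JUN is false
  currently suspended: no → false
  federation ∈ {FIDE-A, REG}: FIDE-A is in the set → true
  events in last 12 months < 46: 0 < 46 is true
  age ≤ 58 years: 29 ≤ 58 is true
  rating > 994: 2755 > 994 is true
  seeding points > 33: 216 > 33 is true
Combine:
[1] true OR false = true
[2.2] NOT false = true
[2] false OR true = true
[3] true OR false OR false = true
[4.1] NOT true = false
[4.2] NOT false = true
[4] false OR true OR false = true
[5.3] NOT true = false
[5] false OR true OR false = true
[6] true OR false = true
[7.2] NOT true = false
[7] true OR false = true
[root] true AND true AND true AND true AND true AND true AND true = true
Overall: true → qualifies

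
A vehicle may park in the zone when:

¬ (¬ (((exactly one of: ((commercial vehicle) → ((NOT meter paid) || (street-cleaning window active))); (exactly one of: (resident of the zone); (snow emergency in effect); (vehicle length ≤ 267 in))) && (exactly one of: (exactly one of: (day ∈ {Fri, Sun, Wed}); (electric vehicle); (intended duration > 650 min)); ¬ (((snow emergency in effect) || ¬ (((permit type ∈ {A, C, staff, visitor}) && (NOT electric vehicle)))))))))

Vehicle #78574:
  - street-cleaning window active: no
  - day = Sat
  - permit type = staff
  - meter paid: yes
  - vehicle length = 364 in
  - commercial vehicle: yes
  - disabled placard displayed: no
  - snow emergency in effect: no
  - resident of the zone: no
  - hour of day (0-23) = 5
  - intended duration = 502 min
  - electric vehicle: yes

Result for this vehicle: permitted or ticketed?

Atomic conditions:
  commercial vehicle: yes → true
  NOT meter paid: yes → false
  street-cleaning window active: no → false
  resident of the zone: no → false
  snow emergency in effect: no → false
  vehicle length ≤ 267 in: 364 ≤ 267 is false
  day ∈ {Fri, Sun, Wed}: Sat is not in the set → false
  electric vehicle: yes → true
  intended duration > 650 min: 502 > 650 is false
  permit type ∈ {A, C, staff, visitor}: staff is in the set → true
  NOT electric vehicle: yes → false
Combine:
[1.1.1.1.2] false OR false = false
[1.1.1.1] true → false = false
[1.1.1.2] exactly-one(false, false, false) = false
[1.1.1] exactly-one(false, false) = false
[1.1.2.1] exactly-one(false, true, false) = true
[1.1.2.2.1.2.1] true AND false = false
[1.1.2.2.1.2] NOT false = true
[1.1.2.2.1] false OR true = true
[1.1.2.2] NOT true = false
[1.1.2] exactly-one(true, false) = true
[1.1] false AND true = false
[1] NOT false = true
[root] NOT true = false
Overall: false → ticketed

Ticketed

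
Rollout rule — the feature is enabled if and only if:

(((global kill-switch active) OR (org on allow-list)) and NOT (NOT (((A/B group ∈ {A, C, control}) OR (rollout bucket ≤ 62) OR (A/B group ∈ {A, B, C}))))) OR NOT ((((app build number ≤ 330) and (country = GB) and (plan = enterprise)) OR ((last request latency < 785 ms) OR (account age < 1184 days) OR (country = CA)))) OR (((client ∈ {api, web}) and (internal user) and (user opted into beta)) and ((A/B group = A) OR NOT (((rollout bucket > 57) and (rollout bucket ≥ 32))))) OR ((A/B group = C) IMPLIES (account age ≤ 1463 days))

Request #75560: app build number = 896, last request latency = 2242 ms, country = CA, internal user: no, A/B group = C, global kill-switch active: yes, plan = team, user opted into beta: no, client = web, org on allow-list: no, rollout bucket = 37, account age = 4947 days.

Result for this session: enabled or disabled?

Enabled

Atomic conditions:
  global kill-switch active: yes → true
  org on allow-list: no → false
  A/B group ∈ {A, C, control}: C is in the set → true
  rollout bucket ≤ 62: 37 ≤ 62 is true
  A/B group ∈ {A, B, C}: C is in the set → true
  app build number ≤ 330: 896 ≤ 330 is false
  country = GB: CA == GB is false
  plan = enterprise: team == enterprise is false
  last request latency < 785 ms: 2242 < 785 is false
  account age < 1184 days: 4947 < 1184 is false
  country = CA: CA == CA is true
  client ∈ {api, web}: web is in the set → true
  internal user: no → false
  user opted into beta: no → false
  A/B group = A: C == A is false
  rollout bucket > 57: 37 > 57 is false
  rollout bucket ≥ 32: 37 ≥ 32 is true
  A/B group = C: C == C is true
  account age ≤ 1463 days: 4947 ≤ 1463 is false
Combine:
[1.1] true OR false = true
[1.2.1.1] true OR true OR true = true
[1.2.1] NOT true = false
[1.2] NOT false = true
[1] true AND true = true
[2.1.1] false AND false AND false = false
[2.1.2] false OR false OR true = true
[2.1] false OR true = true
[2] NOT true = false
[3.1] true AND false AND false = false
[3.2.2.1] false AND true = false
[3.2.2] NOT false = true
[3.2] false OR true = true
[3] false AND true = false
[4] true → false = false
[root] true OR false OR false OR false = true
Overall: true → enabled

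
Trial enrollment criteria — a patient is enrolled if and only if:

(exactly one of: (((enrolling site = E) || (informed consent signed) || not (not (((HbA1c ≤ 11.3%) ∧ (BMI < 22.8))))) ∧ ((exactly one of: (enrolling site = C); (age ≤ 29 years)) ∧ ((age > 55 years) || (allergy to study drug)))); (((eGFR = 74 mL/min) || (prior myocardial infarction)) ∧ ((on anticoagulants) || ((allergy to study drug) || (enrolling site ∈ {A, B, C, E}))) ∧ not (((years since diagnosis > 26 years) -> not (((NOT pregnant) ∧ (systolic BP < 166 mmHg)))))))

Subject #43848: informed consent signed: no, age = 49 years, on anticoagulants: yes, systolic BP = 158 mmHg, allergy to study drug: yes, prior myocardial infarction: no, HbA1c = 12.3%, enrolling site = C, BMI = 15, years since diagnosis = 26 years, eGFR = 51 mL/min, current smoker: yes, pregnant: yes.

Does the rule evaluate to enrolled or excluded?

Atomic conditions:
  enrolling site = E: C == E is false
  informed consent signed: no → false
  HbA1c ≤ 11.3%: 12.3 ≤ 11.3 is false
  BMI < 22.8: 15 < 22.8 is true
  enrolling site = C: C == C is true
  age ≤ 29 years: 49 ≤ 29 is false
  age > 55 years: 49 > 55 is false
  allergy to study drug: yes → true
  eGFR = 74 mL/min: 51 == 74 is false
  prior myocardial infarction: no → false
  on anticoagulants: yes → true
  enrolling site ∈ {A, B, C, E}: C is in the set → true
  years since diagnosis > 26 years: 26 > 26 is false
  NOT pregnant: yes → false
  systolic BP < 166 mmHg: 158 < 166 is true
Combine:
[1.1.3.1.1] false AND true = false
[1.1.3.1] NOT false = true
[1.1.3] NOT true = false
[1.1] false OR false OR false = false
[1.2.1] exactly-one(true, false) = true
[1.2.2] false OR true = true
[1.2] true AND true = true
[1] false AND true = false
[2.1] false OR false = false
[2.2.2] true OR true = true
[2.2] true OR true = true
[2.3.1.2.1] false AND true = false
[2.3.1.2] NOT false = true
[2.3.1] false → true (antecedent false ⇒ implication holds) = true
[2.3] NOT true = false
[2] false AND true AND false = false
[root] exactly-one(false, false) = false
Overall: false → excluded

Excluded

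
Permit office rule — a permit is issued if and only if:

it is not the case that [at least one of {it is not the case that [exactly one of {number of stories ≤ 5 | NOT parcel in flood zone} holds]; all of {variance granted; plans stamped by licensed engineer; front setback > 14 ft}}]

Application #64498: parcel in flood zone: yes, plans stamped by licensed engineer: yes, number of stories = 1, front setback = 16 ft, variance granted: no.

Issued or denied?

Atomic conditions:
  number of stories ≤ 5: 1 ≤ 5 is true
  NOT parcel in flood zone: yes → false
  variance granted: no → false
  plans stamped by licensed engineer: yes → true
  front setback > 14 ft: 16 > 14 is true
Combine:
[1.1.1] exactly-one(true, false) = true
[1.1] NOT true = false
[1.2] false AND true AND true = false
[1] false OR false = false
[root] NOT false = true
Overall: true → issued

Issued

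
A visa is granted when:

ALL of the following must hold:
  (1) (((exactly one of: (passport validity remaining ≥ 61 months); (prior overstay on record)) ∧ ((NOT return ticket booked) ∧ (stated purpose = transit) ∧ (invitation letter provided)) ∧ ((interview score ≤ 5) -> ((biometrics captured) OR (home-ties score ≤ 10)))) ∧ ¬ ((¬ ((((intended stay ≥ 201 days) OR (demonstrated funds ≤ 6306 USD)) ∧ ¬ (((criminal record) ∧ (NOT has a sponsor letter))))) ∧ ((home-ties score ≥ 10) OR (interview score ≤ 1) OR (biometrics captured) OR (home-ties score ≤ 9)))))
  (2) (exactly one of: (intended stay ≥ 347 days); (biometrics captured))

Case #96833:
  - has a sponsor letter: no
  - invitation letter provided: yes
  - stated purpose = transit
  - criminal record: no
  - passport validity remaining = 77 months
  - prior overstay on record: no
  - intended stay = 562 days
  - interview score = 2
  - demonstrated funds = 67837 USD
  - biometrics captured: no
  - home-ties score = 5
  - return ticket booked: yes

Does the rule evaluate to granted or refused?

Refused

Atomic conditions:
  passport validity remaining ≥ 61 months: 77 ≥ 61 is true
  prior overstay on record: no → false
  NOT return ticket booked: yes → false
  stated purpose = transit: transit == transit is true
  invitation letter provided: yes → true
  interview score ≤ 5: 2 ≤ 5 is true
  biometrics captured: no → false
  home-ties score ≤ 10: 5 ≤ 10 is true
  intended stay ≥ 201 days: 562 ≥ 201 is true
  demonstrated funds ≤ 6306 USD: 67837 ≤ 6306 is false
  criminal record: no → false
  NOT has a sponsor letter: no → true
  home-ties score ≥ 10: 5 ≥ 10 is false
  interview score ≤ 1: 2 ≤ 1 is false
  home-ties score ≤ 9: 5 ≤ 9 is true
  intended stay ≥ 347 days: 562 ≥ 347 is true
Combine:
[1.1.1] exactly-one(true, false) = true
[1.1.2] false AND true AND true = false
[1.1.3.2] false OR true = true
[1.1.3] true → true = true
[1.1] true AND false AND true = false
[1.2.1.1.1.1] true OR false = true
[1.2.1.1.1.2.1] false AND true = false
[1.2.1.1.1.2] NOT false = true
[1.2.1.1.1] true AND true = true
[1.2.1.1] NOT true = false
[1.2.1.2] false OR false OR false OR true = true
[1.2.1] false AND true = false
[1.2] NOT false = true
[1] false AND true = false
[2] exactly-one(true, false) = true
[root] false AND true = false
Overall: false → refused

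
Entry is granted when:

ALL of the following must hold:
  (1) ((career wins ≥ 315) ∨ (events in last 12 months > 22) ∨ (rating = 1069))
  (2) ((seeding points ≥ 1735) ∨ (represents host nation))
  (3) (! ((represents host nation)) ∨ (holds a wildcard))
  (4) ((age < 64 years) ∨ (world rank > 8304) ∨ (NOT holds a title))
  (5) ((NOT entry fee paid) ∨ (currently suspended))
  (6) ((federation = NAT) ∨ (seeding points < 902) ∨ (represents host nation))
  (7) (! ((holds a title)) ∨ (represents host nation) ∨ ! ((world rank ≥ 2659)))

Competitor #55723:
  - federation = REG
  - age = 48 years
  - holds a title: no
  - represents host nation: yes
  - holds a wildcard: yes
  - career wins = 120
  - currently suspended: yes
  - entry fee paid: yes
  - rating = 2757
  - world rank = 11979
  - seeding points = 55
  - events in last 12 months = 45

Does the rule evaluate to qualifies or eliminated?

Qualifies

Atomic conditions:
  career wins ≥ 315: 120 ≥ 315 is false
  events in last 12 months > 22: 45 > 22 is true
  rating = 1069: 2757 == 1069 is false
  seeding points ≥ 1735: 55 ≥ 1735 is false
  represents host nation: yes → true
  holds a wildcard: yes → true
  age < 64 years: 48 < 64 is true
  world rank > 8304: 11979 > 8304 is true
  NOT holds a title: no → true
  NOT entry fee paid: yes → false
  currently suspended: yes → true
  federation = NAT: REG == NAT is false
  seeding points < 902: 55 < 902 is true
  holds a title: no → false
  world rank ≥ 2659: 11979 ≥ 2659 is true
Combine:
[1] false OR true OR false = true
[2] false OR true = true
[3.1] NOT true = false
[3] false OR true = true
[4] true OR true OR true = true
[5] false OR true = true
[6] false OR true OR true = true
[7.1] NOT false = true
[7.3] NOT true = false
[7] true OR true OR false = true
[root] true AND true AND true AND true AND true AND true AND true = true
Overall: true → qualifies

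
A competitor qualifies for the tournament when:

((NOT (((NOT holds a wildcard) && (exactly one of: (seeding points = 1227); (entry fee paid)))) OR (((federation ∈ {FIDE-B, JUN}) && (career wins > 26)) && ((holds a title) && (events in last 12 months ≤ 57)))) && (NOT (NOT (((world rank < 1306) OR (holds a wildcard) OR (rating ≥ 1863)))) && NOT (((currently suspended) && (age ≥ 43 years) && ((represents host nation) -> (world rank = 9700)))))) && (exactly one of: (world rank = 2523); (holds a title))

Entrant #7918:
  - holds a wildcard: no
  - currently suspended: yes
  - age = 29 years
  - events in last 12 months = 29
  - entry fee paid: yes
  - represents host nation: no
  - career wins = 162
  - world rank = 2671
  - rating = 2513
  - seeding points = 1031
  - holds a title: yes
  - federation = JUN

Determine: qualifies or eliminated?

Qualifies

Atomic conditions:
  NOT holds a wildcard: no → true
  seeding points = 1227: 1031 == 1227 is false
  entry fee paid: yes → true
  federation ∈ {FIDE-B, JUN}: JUN is in the set → true
  career wins > 26: 162 > 26 is true
  holds a title: yes → true
  events in last 12 months ≤ 57: 29 ≤ 57 is true
  world rank < 1306: 2671 < 1306 is false
  holds a wildcard: no → false
  rating ≥ 1863: 2513 ≥ 1863 is true
  currently suspended: yes → true
  age ≥ 43 years: 29 ≥ 43 is false
  represents host nation: no → false
  world rank = 9700: 2671 == 9700 is false
  world rank = 2523: 2671 == 2523 is false
Combine:
[1.1.1.1.2] exactly-one(false, true) = true
[1.1.1.1] true AND true = true
[1.1.1] NOT true = false
[1.1.2.1] true AND true = true
[1.1.2.2] true AND true = true
[1.1.2] true AND true = true
[1.1] false OR true = true
[1.2.1.1.1] false OR false OR true = true
[1.2.1.1] NOT true = false
[1.2.1] NOT false = true
[1.2.2.1.3] false → false (antecedent false ⇒ implication holds) = true
[1.2.2.1] true AND false AND true = false
[1.2.2] NOT false = true
[1.2] true AND true = true
[1] true AND true = true
[2] exactly-one(false, true) = true
[root] true AND true = true
Overall: true → qualifies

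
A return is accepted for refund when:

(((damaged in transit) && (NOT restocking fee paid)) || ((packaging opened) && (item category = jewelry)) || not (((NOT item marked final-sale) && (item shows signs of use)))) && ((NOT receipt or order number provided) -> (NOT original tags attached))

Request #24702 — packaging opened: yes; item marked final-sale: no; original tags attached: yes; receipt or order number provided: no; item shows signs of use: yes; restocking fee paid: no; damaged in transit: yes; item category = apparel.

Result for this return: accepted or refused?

Atomic conditions:
  damaged in transit: yes → true
  NOT restocking fee paid: no → true
  packaging opened: yes → true
  item category = jewelry: apparel == jewelry is false
  NOT item marked final-sale: no → true
  item shows signs of use: yes → true
  NOT receipt or order number provided: no → true
  NOT original tags attached: yes → false
Combine:
[1.1] true AND true = true
[1.2] true AND false = false
[1.3.1] true AND true = true
[1.3] NOT true = false
[1] true OR false OR false = true
[2] true → false = false
[root] true AND false = false
Overall: false → refused

Refused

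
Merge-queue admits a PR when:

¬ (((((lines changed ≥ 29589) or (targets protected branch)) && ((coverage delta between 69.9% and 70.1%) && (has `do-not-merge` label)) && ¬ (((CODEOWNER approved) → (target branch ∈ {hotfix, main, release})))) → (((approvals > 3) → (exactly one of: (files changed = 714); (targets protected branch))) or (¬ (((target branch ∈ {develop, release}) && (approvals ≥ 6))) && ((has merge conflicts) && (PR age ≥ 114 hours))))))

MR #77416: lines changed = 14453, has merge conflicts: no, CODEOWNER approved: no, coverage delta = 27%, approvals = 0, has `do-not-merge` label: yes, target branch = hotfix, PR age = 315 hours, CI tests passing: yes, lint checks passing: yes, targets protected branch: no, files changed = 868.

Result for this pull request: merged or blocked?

Blocked

Atomic conditions:
  lines changed ≥ 29589: 14453 ≥ 29589 is false
  targets protected branch: no → false
  coverage delta between 69.9% and 70.1%: 27 in [69.9, 70.1] is false
  has `do-not-merge` label: yes → true
  CODEOWNER approved: no → false
  target branch ∈ {hotfix, main, release}: hotfix is in the set → true
  approvals > 3: 0 > 3 is false
  files changed = 714: 868 == 714 is false
  target branch ∈ {develop, release}: hotfix is not in the set → false
  approvals ≥ 6: 0 ≥ 6 is false
  has merge conflicts: no → false
  PR age ≥ 114 hours: 315 ≥ 114 is true
Combine:
[1.1.1] false OR false = false
[1.1.2] false AND true = false
[1.1.3.1] false → true (antecedent false ⇒ implication holds) = true
[1.1.3] NOT true = false
[1.1] false AND false AND false = false
[1.2.1.2] exactly-one(false, false) = false
[1.2.1] false → false (antecedent false ⇒ implication holds) = true
[1.2.2.1.1] false AND false = false
[1.2.2.1] NOT false = true
[1.2.2.2] false AND true = false
[1.2.2] true AND false = false
[1.2] true OR false = true
[1] false → true (antecedent false ⇒ implication holds) = true
[root] NOT true = false
Overall: false → blocked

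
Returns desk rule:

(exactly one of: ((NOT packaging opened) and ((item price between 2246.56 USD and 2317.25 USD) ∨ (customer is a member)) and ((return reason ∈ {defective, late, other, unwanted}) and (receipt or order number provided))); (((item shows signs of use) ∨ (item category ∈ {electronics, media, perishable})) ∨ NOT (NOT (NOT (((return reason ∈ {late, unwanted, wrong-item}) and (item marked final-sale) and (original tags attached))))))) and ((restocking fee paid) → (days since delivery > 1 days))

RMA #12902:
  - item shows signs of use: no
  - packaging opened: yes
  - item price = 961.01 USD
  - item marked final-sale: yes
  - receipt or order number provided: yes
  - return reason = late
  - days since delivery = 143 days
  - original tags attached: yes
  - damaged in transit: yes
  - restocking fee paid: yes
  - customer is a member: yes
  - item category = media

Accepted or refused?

Atomic conditions:
  NOT packaging opened: yes → false
  item price between 2246.56 USD and 2317.25 USD: 961.01 in [2246.56, 2317.25] is false
  customer is a member: yes → true
  return reason ∈ {defective, late, other, unwanted}: late is in the set → true
  receipt or order number provided: yes → true
  item shows signs of use: no → false
  item category ∈ {electronics, media, perishable}: media is in the set → true
  return reason ∈ {late, unwanted, wrong-item}: late is in the set → true
  item marked final-sale: yes → true
  original tags attached: yes → true
  restocking fee paid: yes → true
  days since delivery > 1 days: 143 > 1 is true
Combine:
[1.1.2] false OR true = true
[1.1.3] true AND true = true
[1.1] false AND true AND true = false
[1.2.1] false OR true = true
[1.2.2.1.1.1] true AND true AND true = true
[1.2.2.1.1] NOT true = false
[1.2.2.1] NOT false = true
[1.2.2] NOT true = false
[1.2] true OR false = true
[1] exactly-one(false, true) = true
[2] true → true = true
[root] true AND true = true
Overall: true → accepted

Accepted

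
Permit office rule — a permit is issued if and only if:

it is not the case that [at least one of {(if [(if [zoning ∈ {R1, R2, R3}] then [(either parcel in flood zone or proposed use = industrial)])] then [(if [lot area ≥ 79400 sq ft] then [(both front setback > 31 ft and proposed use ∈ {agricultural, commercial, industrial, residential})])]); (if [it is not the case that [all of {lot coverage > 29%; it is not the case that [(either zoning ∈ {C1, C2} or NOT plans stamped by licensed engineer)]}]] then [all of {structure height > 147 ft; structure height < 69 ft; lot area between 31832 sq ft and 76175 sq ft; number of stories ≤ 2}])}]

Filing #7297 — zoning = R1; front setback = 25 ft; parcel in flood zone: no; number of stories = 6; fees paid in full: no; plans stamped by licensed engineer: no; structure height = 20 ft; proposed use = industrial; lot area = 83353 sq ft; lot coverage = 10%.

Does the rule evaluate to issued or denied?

Issued

Atomic conditions:
  zoning ∈ {R1, R2, R3}: R1 is in the set → true
  parcel in flood zone: no → false
  proposed use = industrial: industrial == industrial is true
  lot area ≥ 79400 sq ft: 83353 ≥ 79400 is true
  front setback > 31 ft: 25 > 31 is false
  proposed use ∈ {agricultural, commercial, industrial, residential}: industrial is in the set → true
  lot coverage > 29%: 10 > 29 is false
  zoning ∈ {C1, C2}: R1 is not in the set → false
  NOT plans stamped by licensed engineer: no → true
  structure height > 147 ft: 20 > 147 is false
  structure height < 69 ft: 20 < 69 is true
  lot area between 31832 sq ft and 76175 sq ft: 83353 in [31832, 76175] is false
  number of stories ≤ 2: 6 ≤ 2 is false
Combine:
[1.1.1.2] false OR true = true
[1.1.1] true → true = true
[1.1.2.2] false AND true = false
[1.1.2] true → false = false
[1.1] true → false = false
[1.2.1.1.2.1] false OR true = true
[1.2.1.1.2] NOT true = false
[1.2.1.1] false AND false = false
[1.2.1] NOT false = true
[1.2.2] false AND true AND false AND false = false
[1.2] true → false = false
[1] false OR false = false
[root] NOT false = true
Overall: true → issued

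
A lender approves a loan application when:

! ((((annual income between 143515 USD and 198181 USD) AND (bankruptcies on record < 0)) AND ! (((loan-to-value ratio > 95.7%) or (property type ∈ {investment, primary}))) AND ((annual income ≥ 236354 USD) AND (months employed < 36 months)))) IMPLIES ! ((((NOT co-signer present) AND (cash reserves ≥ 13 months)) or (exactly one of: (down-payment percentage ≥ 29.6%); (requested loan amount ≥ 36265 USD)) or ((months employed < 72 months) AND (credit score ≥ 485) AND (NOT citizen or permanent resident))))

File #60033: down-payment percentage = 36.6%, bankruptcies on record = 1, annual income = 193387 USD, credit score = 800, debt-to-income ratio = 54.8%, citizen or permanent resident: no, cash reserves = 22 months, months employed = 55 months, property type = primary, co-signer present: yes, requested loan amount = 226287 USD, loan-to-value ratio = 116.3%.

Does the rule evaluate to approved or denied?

Denied

Atomic conditions:
  annual income between 143515 USD and 198181 USD: 193387 in [143515, 198181] is true
  bankruptcies on record < 0: 1 < 0 is false
  loan-to-value ratio > 95.7%: 116.3 > 95.7 is true
  property type ∈ {investment, primary}: primary is in the set → true
  annual income ≥ 236354 USD: 193387 ≥ 236354 is false
  months employed < 36 months: 55 < 36 is false
  NOT co-signer present: yes → false
  cash reserves ≥ 13 months: 22 ≥ 13 is true
  down-payment percentage ≥ 29.6%: 36.6 ≥ 29.6 is true
  requested loan amount ≥ 36265 USD: 226287 ≥ 36265 is true
  months employed < 72 months: 55 < 72 is true
  credit score ≥ 485: 800 ≥ 485 is true
  NOT citizen or permanent resident: no → true
Combine:
[1.1.1] true AND false = false
[1.1.2.1] true OR true = true
[1.1.2] NOT true = false
[1.1.3] false AND false = false
[1.1] false AND false AND false = false
[1] NOT false = true
[2.1.1] false AND true = false
[2.1.2] exactly-one(true, true) = false
[2.1.3] true AND true AND true = true
[2.1] false OR false OR true = true
[2] NOT true = false
[root] true → false = false
Overall: false → denied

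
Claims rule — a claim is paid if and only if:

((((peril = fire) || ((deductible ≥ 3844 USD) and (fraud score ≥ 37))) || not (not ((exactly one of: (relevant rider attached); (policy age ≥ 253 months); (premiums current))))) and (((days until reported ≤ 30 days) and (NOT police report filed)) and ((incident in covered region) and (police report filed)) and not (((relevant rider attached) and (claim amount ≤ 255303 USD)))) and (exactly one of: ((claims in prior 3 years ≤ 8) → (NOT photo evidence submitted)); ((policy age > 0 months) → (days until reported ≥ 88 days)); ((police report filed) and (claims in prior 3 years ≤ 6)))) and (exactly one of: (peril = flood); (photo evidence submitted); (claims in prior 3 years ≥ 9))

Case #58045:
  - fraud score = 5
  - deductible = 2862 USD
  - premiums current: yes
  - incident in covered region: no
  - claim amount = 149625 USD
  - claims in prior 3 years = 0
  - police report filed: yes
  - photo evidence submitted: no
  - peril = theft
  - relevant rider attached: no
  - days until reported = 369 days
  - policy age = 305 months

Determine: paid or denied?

Atomic conditions:
  peril = fire: theft == fire is false
  deductible ≥ 3844 USD: 2862 ≥ 3844 is false
  fraud score ≥ 37: 5 ≥ 37 is false
  relevant rider attached: no → false
  policy age ≥ 253 months: 305 ≥ 253 is true
  premiums current: yes → true
  days until reported ≤ 30 days: 369 ≤ 30 is false
  NOT police report filed: yes → false
  incident in covered region: no → false
  police report filed: yes → true
  claim amount ≤ 255303 USD: 149625 ≤ 255303 is true
  claims in prior 3 years ≤ 8: 0 ≤ 8 is true
  NOT photo evidence submitted: no → true
  policy age > 0 months: 305 > 0 is true
  days until reported ≥ 88 days: 369 ≥ 88 is true
  claims in prior 3 years ≤ 6: 0 ≤ 6 is true
  peril = flood: theft == flood is false
  photo evidence submitted: no → false
  claims in prior 3 years ≥ 9: 0 ≥ 9 is false
Combine:
[1.1.1.2] false AND false = false
[1.1.1] false OR false = false
[1.1.2.1.1] exactly-one(false, true, true) = false
[1.1.2.1] NOT false = true
[1.1.2] NOT true = false
[1.1] false OR false = false
[1.2.1] false AND false = false
[1.2.2] false AND true = false
[1.2.3.1] false AND true = false
[1.2.3] NOT false = true
[1.2] false AND false AND true = false
[1.3.1] true → true = true
[1.3.2] true → true = true
[1.3.3] true AND true = true
[1.3] exactly-one(true, true, true) = false
[1] false AND false AND false = false
[2] exactly-one(false, false, false) = false
[root] false AND false = false
Overall: false → denied

Denied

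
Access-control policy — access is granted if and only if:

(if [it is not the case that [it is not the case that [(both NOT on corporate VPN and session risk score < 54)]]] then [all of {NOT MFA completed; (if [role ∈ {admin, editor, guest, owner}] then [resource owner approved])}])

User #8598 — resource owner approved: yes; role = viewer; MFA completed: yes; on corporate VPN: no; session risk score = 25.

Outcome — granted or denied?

Atomic conditions:
  NOT on corporate VPN: no → true
  session risk score < 54: 25 < 54 is true
  NOT MFA completed: yes → false
  role ∈ {admin, editor, guest, owner}: viewer is not in the set → false
  resource owner approved: yes → true
Combine:
[1.1.1] true AND true = true
[1.1] NOT true = false
[1] NOT false = true
[2.2] false → true (antecedent false ⇒ implication holds) = true
[2] false AND true = false
[root] true → false = false
Overall: false → denied

Denied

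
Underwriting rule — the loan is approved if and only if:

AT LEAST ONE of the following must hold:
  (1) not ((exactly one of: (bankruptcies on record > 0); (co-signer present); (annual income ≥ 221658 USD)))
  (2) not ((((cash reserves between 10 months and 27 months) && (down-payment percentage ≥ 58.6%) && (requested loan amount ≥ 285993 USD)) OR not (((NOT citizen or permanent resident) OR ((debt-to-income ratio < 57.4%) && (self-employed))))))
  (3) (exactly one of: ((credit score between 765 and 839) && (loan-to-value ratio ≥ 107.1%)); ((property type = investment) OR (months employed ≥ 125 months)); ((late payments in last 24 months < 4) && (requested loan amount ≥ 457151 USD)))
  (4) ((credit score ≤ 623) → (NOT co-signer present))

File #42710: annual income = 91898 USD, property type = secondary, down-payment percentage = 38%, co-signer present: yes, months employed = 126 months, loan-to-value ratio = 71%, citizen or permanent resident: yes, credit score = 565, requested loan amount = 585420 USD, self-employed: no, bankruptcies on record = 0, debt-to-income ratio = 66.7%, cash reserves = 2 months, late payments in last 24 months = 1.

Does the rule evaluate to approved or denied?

Denied

Atomic conditions:
  bankruptcies on record > 0: 0 > 0 is false
  co-signer present: yes → true
  annual income ≥ 221658 USD: 91898 ≥ 221658 is false
  cash reserves between 10 months and 27 months: 2 in [10, 27] is false
  down-payment percentage ≥ 58.6%: 38 ≥ 58.6 is false
  requested loan amount ≥ 285993 USD: 585420 ≥ 285993 is true
  NOT citizen or permanent resident: yes → false
  debt-to-income ratio < 57.4%: 66.7 < 57.4 is false
  self-employed: no → false
  credit score between 765 and 839: 565 in [765, 839] is false
  loan-to-value ratio ≥ 107.1%: 71 ≥ 107.1 is false
  property type = investment: secondary == investment is false
  months employed ≥ 125 months: 126 ≥ 125 is true
  late payments in last 24 months < 4: 1 < 4 is true
  requested loan amount ≥ 457151 USD: 585420 ≥ 457151 is true
  credit score ≤ 623: 565 ≤ 623 is true
  NOT co-signer present: yes → false
Combine:
[1.1] exactly-one(false, true, false) = true
[1] NOT true = false
[2.1.1] false AND false AND true = false
[2.1.2.1.2] false AND false = false
[2.1.2.1] false OR false = false
[2.1.2] NOT false = true
[2.1] false OR true = true
[2] NOT true = false
[3.1] false AND false = false
[3.2] false OR true = true
[3.3] true AND true = true
[3] exactly-one(false, true, true) = false
[4] true → false = false
[root] false OR false OR false OR false = false
Overall: false → denied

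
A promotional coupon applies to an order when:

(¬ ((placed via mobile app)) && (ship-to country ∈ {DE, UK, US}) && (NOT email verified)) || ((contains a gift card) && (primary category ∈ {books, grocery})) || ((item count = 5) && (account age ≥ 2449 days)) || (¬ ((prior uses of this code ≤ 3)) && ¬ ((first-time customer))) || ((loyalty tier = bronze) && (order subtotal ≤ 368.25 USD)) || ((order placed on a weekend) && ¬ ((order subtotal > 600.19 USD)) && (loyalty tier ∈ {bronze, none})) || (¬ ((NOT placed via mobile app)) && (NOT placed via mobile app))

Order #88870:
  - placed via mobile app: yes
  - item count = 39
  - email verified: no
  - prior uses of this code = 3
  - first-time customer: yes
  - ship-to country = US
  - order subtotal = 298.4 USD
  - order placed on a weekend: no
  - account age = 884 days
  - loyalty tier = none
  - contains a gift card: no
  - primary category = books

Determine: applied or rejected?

Rejected

Atomic conditions:
  placed via mobile app: yes → true
  ship-to country ∈ {DE, UK, US}: US is in the set → true
  NOT email verified: no → true
  contains a gift card: no → false
  primary category ∈ {books, grocery}: books is in the set → true
  item count = 5: 39 == 5 is false
  account age ≥ 2449 days: 884 ≥ 2449 is false
  prior uses of this code ≤ 3: 3 ≤ 3 is true
  first-time customer: yes → true
  loyalty tier = bronze: none == bronze is false
  order subtotal ≤ 368.25 USD: 298.4 ≤ 368.25 is true
  order placed on a weekend: no → false
  order subtotal > 600.19 USD: 298.4 > 600.19 is false
  loyalty tier ∈ {bronze, none}: none is in the set → true
  NOT placed via mobile app: yes → false
Combine:
[1.1] NOT true = false
[1] false AND true AND true = false
[2] false AND true = false
[3] false AND false = false
[4.1] NOT true = false
[4.2] NOT true = false
[4] false AND false = false
[5] false AND true = false
[6.2] NOT false = true
[6] false AND true AND true = false
[7.1] NOT false = true
[7] true AND false = false
[root] false OR false OR false OR false OR false OR false OR false = false
Overall: false → rejected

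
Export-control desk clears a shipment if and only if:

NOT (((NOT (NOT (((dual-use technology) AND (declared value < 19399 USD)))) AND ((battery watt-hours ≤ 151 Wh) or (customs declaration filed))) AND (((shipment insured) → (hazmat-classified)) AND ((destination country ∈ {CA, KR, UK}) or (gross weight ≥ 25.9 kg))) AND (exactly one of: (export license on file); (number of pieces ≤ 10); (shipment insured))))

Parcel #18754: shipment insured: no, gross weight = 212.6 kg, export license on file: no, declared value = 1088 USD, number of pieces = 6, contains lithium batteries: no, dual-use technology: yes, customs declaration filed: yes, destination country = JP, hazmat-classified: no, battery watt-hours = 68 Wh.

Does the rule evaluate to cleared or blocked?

Atomic conditions:
  dual-use technology: yes → true
  declared value < 19399 USD: 1088 < 19399 is true
  battery watt-hours ≤ 151 Wh: 68 ≤ 151 is true
  customs declaration filed: yes → true
  shipment insured: no → false
  hazmat-classified: no → false
  destination country ∈ {CA, KR, UK}: JP is not in the set → false
  gross weight ≥ 25.9 kg: 212.6 ≥ 25.9 is true
  export license on file: no → false
  number of pieces ≤ 10: 6 ≤ 10 is true
Combine:
[1.1.1.1.1] true AND true = true
[1.1.1.1] NOT true = false
[1.1.1] NOT false = true
[1.1.2] true OR true = true
[1.1] true AND true = true
[1.2.1] false → false (antecedent false ⇒ implication holds) = true
[1.2.2] false OR true = true
[1.2] true AND true = true
[1.3] exactly-one(false, true, false) = true
[1] true AND true AND true = true
[root] NOT true = false
Overall: false → blocked

Blocked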